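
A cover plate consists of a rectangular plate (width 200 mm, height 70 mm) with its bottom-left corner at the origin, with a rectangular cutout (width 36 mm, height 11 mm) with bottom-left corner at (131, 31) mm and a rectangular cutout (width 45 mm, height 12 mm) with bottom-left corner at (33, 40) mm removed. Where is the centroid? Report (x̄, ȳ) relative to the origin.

plate: A = 200 × 70 = 14000.00, centroid at (100.00, 35.00).
hole 1: A = −(36 × 11) = -396.00, centroid at (149.00, 36.50).
hole 2: A = −(45 × 12) = -540.00, centroid at (55.50, 46.00).
ΣA = 13064.00 mm²
ΣAx̄ = (14000.00)(100.00) + (-396.00)(149.00) + (-540.00)(55.50) = 1311026.00 mm³
ΣAȳ = (14000.00)(35.00) + (-396.00)(36.50) + (-540.00)(46.00) = 450706.00 mm³
x̄ = 1311026.00 / 13064.00 = 100.35 mm
ȳ = 450706.00 / 13064.00 = 34.50 mm

x̄ = 100.35 mm, ȳ = 34.50 mm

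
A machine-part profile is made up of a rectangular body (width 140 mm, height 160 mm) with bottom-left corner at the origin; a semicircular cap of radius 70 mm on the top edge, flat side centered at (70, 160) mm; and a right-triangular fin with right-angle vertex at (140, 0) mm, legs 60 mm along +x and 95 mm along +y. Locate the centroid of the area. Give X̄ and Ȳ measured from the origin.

rectangular body: A = 140 × 160 = 22400.00, centroid at (70.00, 80.00).
semicircular top: A = ½π·70² = 7696.90, centroid at (70.00, 189.71).
triangular fin: A = ½·60·95 = 2850.00, centroid at (160.00, 31.67).
ΣA = 32946.90 mm², ΣAX̄ = 2562783.14 mm³, ΣAȲ = 3342420.99 mm³.
X̄ = 2562783.14/32946.90 = 77.79 mm; Ȳ = 3342420.99/32946.90 = 101.45 mm.

X̄ = 77.79 mm, Ȳ = 101.45 mm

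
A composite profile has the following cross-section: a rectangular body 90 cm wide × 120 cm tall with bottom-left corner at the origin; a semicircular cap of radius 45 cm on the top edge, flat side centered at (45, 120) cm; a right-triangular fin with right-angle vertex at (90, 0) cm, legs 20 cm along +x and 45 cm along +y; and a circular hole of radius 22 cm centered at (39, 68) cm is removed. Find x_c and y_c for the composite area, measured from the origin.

rectangular body: A = 90 × 120 = 10800.00, centroid at (45.00, 60.00).
semicircular top: A = ½π·45² = 3180.86, centroid at (45.00, 139.10).
triangular fin: A = ½·20·45 = 450.00, centroid at (96.67, 15.00).
hole: A = −π·22² = -1520.53, centroid at (39.00, 68.00).
ΣA = 12910.33 cm²
ΣAx_c = (10800.00)(45.00) + (3180.86)(45.00) + (450.00)(96.67) + (-1520.53)(39.00) = 613338.11 cm³
ΣAy_c = (10800.00)(60.00) + (3180.86)(139.10) + (450.00)(15.00) + (-1520.53)(68.00) = 993807.41 cm³
x_c = 613338.11 / 12910.33 = 47.51 cm
y_c = 993807.41 / 12910.33 = 76.98 cm

x_c = 47.51 cm, y_c = 76.98 cm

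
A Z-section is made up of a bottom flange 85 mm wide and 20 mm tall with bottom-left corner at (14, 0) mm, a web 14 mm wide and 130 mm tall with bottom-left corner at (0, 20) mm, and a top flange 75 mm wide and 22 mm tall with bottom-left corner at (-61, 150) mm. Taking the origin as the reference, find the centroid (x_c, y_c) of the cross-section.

Part | A | x̄ᵢ | ȳᵢ | A·x̄ᵢ | A·ȳᵢ
bottom flange | 1700.00 | 56.50 | 10.00 | 96050.00 | 17000.00
web | 1820.00 | 7.00 | 85.00 | 12740.00 | 154700.00
top flange | 1650.00 | -23.50 | 161.00 | -38775.00 | 265650.00
Σ | 5170.00 |  |  | 70015.00 | 437350.00
x_c = 70015.00 / 5170.00 = 13.54 mm
y_c = 437350.00 / 5170.00 = 84.59 mm

x_c = 13.54 mm, y_c = 84.59 mm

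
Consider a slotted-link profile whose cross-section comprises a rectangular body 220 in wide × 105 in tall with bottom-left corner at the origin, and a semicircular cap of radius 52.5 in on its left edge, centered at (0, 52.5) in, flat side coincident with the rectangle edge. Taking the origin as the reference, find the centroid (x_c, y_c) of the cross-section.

x_c = 89.12 in, y_c = 52.50 in

rectangular body: A = 220 × 105 = 23100.00, centroid at (110.00, 52.50).
semicircular end: A = ½π·52.5² = 4329.51, centroid at (-22.28, 52.50).
ΣA = 27429.51 in², ΣAx_c = 2444531.25 in³, ΣAy_c = 1440049.14 in³.
x_c = 2444531.25/27429.51 = 89.12 in; y_c = 1440049.14/27429.51 = 52.50 in.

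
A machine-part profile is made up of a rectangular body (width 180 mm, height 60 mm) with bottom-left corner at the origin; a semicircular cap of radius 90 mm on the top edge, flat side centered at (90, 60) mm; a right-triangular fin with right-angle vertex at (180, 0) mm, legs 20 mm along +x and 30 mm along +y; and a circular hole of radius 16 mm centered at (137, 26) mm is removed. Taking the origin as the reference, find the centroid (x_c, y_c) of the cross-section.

rectangular body: A = 180 × 60 = 10800.00, centroid at (90.00, 30.00).
semicircular top: A = ½π·90² = 12723.45, centroid at (90.00, 98.20).
triangular fin: A = ½·20·30 = 300.00, centroid at (186.67, 10.00).
hole: A = −π·16² = -804.25, centroid at (137.00, 26.00).
ΣA = 23019.20 mm²
ΣAx_c = (10800.00)(90.00) + (12723.45)(90.00) + (300.00)(186.67) + (-804.25)(137.00) = 2062928.58 mm³
ΣAy_c = (10800.00)(30.00) + (12723.45)(98.20) + (300.00)(10.00) + (-804.25)(26.00) = 1555496.57 mm³
x_c = 2062928.58 / 23019.20 = 89.62 mm
y_c = 1555496.57 / 23019.20 = 67.57 mm

x_c = 89.62 mm, y_c = 67.57 mm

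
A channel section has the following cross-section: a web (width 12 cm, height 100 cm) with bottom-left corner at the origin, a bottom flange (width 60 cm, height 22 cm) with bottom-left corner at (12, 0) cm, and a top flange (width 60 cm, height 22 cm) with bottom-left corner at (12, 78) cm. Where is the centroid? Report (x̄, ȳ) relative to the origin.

x̄ = 30.75 cm, ȳ = 50.00 cm

Part | A | x̄ᵢ | ȳᵢ | A·x̄ᵢ | A·ȳᵢ
web | 1200.00 | 6.00 | 50.00 | 7200.00 | 60000.00
bottom flange | 1320.00 | 42.00 | 11.00 | 55440.00 | 14520.00
top flange | 1320.00 | 42.00 | 89.00 | 55440.00 | 117480.00
Σ | 3840.00 |  |  | 118080.00 | 192000.00
x̄ = 118080.00 / 3840.00 = 30.75 cm
ȳ = 192000.00 / 3840.00 = 50.00 cm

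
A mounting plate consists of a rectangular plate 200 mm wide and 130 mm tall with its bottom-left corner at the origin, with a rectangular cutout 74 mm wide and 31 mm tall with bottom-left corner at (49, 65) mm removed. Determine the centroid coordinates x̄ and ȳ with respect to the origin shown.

x̄ = 101.35 mm, ȳ = 63.50 mm

plate: A = 200 × 130 = 26000.00, centroid at (100.00, 65.00).
hole: A = −(74 × 31) = -2294.00, centroid at (86.00, 80.50).
ΣA = 23706.00 mm², ΣAx̄ = 2402716.00 mm³, ΣAȳ = 1505333.00 mm³.
x̄ = 2402716.00/23706.00 = 101.35 mm; ȳ = 1505333.00/23706.00 = 63.50 mm.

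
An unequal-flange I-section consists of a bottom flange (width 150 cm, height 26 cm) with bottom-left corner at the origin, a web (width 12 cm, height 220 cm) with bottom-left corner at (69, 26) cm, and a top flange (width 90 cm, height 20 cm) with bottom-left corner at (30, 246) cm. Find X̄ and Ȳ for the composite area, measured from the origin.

bottom flange: A = 150 × 26 = 3900.00, centroid at (75.00, 13.00).
web: A = 12 × 220 = 2640.00, centroid at (75.00, 136.00).
top flange: A = 90 × 20 = 1800.00, centroid at (75.00, 256.00).
ΣA = 8340.00 cm²
ΣAX̄ = (3900.00)(75.00) + (2640.00)(75.00) + (1800.00)(75.00) = 625500.00 cm³
ΣAȲ = (3900.00)(13.00) + (2640.00)(136.00) + (1800.00)(256.00) = 870540.00 cm³
X̄ = 625500.00 / 8340.00 = 75.00 cm
Ȳ = 870540.00 / 8340.00 = 104.38 cm

X̄ = 75.00 cm, Ȳ = 104.38 cm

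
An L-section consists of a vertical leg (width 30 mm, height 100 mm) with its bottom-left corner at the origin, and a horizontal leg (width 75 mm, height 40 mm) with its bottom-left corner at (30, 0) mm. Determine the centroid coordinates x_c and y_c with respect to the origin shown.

x_c = 41.25 mm, y_c = 35.00 mm

vertical leg: A = 30 × 100 = 3000.00, centroid at (15.00, 50.00).
horizontal leg: A = 75 × 40 = 3000.00, centroid at (67.50, 20.00).
ΣA = 6000.00 mm², ΣAx_c = 247500.00 mm³, ΣAy_c = 210000.00 mm³.
x_c = 247500.00/6000.00 = 41.25 mm; y_c = 210000.00/6000.00 = 35.00 mm.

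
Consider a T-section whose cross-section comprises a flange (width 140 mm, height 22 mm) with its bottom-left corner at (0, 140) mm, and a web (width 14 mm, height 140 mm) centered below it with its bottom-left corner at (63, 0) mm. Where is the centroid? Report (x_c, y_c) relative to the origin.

web: A = 14 × 140 = 1960.00, centroid at (70.00, 70.00).
flange: A = 140 × 22 = 3080.00, centroid at (70.00, 151.00).
ΣA = 5040.00 mm², ΣAx_c = 352800.00 mm³, ΣAy_c = 602280.00 mm³.
x_c = 352800.00/5040.00 = 70.00 mm; y_c = 602280.00/5040.00 = 119.50 mm.

x_c = 70.00 mm, y_c = 119.50 mm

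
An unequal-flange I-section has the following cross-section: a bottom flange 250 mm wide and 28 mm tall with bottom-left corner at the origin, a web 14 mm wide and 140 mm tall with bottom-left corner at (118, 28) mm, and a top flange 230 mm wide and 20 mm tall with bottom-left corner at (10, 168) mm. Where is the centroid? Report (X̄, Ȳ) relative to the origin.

X̄ = 125.00 mm, Ȳ = 81.78 mm

Part | A | x̄ᵢ | ȳᵢ | A·x̄ᵢ | A·ȳᵢ
bottom flange | 7000.00 | 125.00 | 14.00 | 875000.00 | 98000.00
web | 1960.00 | 125.00 | 98.00 | 245000.00 | 192080.00
top flange | 4600.00 | 125.00 | 178.00 | 575000.00 | 818800.00
Σ | 13560.00 |  |  | 1695000.00 | 1108880.00
X̄ = 1695000.00 / 13560.00 = 125.00 mm
Ȳ = 1108880.00 / 13560.00 = 81.78 mm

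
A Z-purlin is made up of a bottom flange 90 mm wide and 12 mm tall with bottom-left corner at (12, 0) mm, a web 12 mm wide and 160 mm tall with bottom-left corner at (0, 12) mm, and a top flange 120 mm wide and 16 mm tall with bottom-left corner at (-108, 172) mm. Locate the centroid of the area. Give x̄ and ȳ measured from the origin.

Part | A | x̄ᵢ | ȳᵢ | A·x̄ᵢ | A·ȳᵢ
bottom flange | 1080.00 | 57.00 | 6.00 | 61560.00 | 6480.00
web | 1920.00 | 6.00 | 92.00 | 11520.00 | 176640.00
top flange | 1920.00 | -48.00 | 180.00 | -92160.00 | 345600.00
Σ | 4920.00 |  |  | -19080.00 | 528720.00
x̄ = -19080.00 / 4920.00 = -3.88 mm
ȳ = 528720.00 / 4920.00 = 107.46 mm

x̄ = -3.88 mm, ȳ = 107.46 mm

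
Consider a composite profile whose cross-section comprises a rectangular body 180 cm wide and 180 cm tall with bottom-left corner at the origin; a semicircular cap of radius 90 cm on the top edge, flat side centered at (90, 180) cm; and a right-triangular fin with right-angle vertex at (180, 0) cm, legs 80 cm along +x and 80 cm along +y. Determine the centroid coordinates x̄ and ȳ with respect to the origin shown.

x̄ = 97.73 cm, ȳ = 119.56 cm

Part | A | x̄ᵢ | ȳᵢ | A·x̄ᵢ | A·ȳᵢ
rectangular body | 32400.00 | 90.00 | 90.00 | 2916000.00 | 2916000.00
semicircular top | 12723.45 | 90.00 | 218.20 | 1145110.52 | 2776221.04
triangular fin | 3200.00 | 206.67 | 26.67 | 661333.33 | 85333.33
Σ | 48323.45 |  |  | 4722443.86 | 5777554.38
x̄ = 4722443.86 / 48323.45 = 97.73 cm
ȳ = 5777554.38 / 48323.45 = 119.56 cm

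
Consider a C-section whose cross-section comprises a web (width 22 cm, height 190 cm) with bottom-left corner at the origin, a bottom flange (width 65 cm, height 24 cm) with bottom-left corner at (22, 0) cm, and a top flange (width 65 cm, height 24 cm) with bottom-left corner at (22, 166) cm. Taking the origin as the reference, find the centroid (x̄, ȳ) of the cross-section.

Part | A | x̄ᵢ | ȳᵢ | A·x̄ᵢ | A·ȳᵢ
web | 4180.00 | 11.00 | 95.00 | 45980.00 | 397100.00
bottom flange | 1560.00 | 54.50 | 12.00 | 85020.00 | 18720.00
top flange | 1560.00 | 54.50 | 178.00 | 85020.00 | 277680.00
Σ | 7300.00 |  |  | 216020.00 | 693500.00
x̄ = 216020.00 / 7300.00 = 29.59 cm
ȳ = 693500.00 / 7300.00 = 95.00 cm

x̄ = 29.59 cm, ȳ = 95.00 cm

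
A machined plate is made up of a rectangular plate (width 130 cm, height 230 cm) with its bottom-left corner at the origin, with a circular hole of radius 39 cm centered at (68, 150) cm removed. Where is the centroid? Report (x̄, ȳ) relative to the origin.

plate: A = 130 × 230 = 29900.00, centroid at (65.00, 115.00).
hole: A = −π·39² = -4778.36, centroid at (68.00, 150.00).
ΣA = 25121.64 cm², ΣAx̄ = 1618571.36 cm³, ΣAȳ = 2721745.64 cm³.
x̄ = 1618571.36/25121.64 = 64.43 cm; ȳ = 2721745.64/25121.64 = 108.34 cm.

x̄ = 64.43 cm, ȳ = 108.34 cm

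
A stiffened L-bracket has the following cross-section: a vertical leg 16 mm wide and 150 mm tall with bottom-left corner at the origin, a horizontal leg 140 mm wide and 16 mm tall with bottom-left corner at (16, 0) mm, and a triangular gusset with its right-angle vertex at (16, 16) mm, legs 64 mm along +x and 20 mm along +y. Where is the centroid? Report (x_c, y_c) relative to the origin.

x_c = 44.65 mm, y_c = 40.23 mm

Part | A | x̄ᵢ | ȳᵢ | A·x̄ᵢ | A·ȳᵢ
vertical leg | 2400.00 | 8.00 | 75.00 | 19200.00 | 180000.00
horizontal leg | 2240.00 | 86.00 | 8.00 | 192640.00 | 17920.00
gusset | 640.00 | 37.33 | 22.67 | 23893.33 | 14506.67
Σ | 5280.00 |  |  | 235733.33 | 212426.67
x_c = 235733.33 / 5280.00 = 44.65 mm
y_c = 212426.67 / 5280.00 = 40.23 mm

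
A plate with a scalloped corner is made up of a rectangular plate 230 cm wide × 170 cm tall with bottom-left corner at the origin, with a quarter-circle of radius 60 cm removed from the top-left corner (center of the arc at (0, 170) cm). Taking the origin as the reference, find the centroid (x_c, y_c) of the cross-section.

plate: A = 230 × 170 = 39100.00, centroid at (115.00, 85.00).
removed quarter-circle: A = −¼π·60² = -2827.43, centroid at (25.46, 144.54).
ΣA = 36272.57 cm²
ΣAx_c = (39100.00)(115.00) + (-2827.43)(25.46) = 4424500.00 cm³
ΣAy_c = (39100.00)(85.00) + (-2827.43)(144.54) = 2914836.32 cm³
x_c = 4424500.00 / 36272.57 = 121.98 cm
y_c = 2914836.32 / 36272.57 = 80.36 cm

x_c = 121.98 cm, y_c = 80.36 cm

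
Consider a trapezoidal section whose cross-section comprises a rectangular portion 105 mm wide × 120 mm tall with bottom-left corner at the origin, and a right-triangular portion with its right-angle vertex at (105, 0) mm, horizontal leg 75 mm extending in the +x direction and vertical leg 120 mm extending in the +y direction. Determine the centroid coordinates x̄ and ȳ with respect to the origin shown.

rectangular portion: A = 105 × 120 = 12600.00, centroid at (52.50, 60.00).
triangular portion: A = ½·75·120 = 4500.00, centroid at (130.00, 40.00).
ΣA = 17100.00 mm², ΣAx̄ = 1246500.00 mm³, ΣAȳ = 936000.00 mm³.
x̄ = 1246500.00/17100.00 = 72.89 mm; ȳ = 936000.00/17100.00 = 54.74 mm.

x̄ = 72.89 mm, ȳ = 54.74 mm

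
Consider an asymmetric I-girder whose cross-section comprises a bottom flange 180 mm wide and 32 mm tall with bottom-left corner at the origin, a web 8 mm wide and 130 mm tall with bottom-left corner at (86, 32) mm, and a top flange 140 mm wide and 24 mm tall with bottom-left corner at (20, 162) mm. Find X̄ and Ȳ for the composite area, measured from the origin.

X̄ = 90.00 mm, Ȳ = 76.54 mm

bottom flange: A = 180 × 32 = 5760.00, centroid at (90.00, 16.00).
web: A = 8 × 130 = 1040.00, centroid at (90.00, 97.00).
top flange: A = 140 × 24 = 3360.00, centroid at (90.00, 174.00).
ΣA = 10160.00 mm², ΣAX̄ = 914400.00 mm³, ΣAȲ = 777680.00 mm³.
X̄ = 914400.00/10160.00 = 90.00 mm; Ȳ = 777680.00/10160.00 = 76.54 mm.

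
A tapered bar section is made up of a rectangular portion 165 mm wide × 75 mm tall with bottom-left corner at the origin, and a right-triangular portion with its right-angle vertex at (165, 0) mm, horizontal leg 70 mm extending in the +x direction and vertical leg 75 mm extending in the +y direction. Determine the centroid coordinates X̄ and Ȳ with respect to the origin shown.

Part | A | x̄ᵢ | ȳᵢ | A·x̄ᵢ | A·ȳᵢ
rectangular portion | 12375.00 | 82.50 | 37.50 | 1020937.50 | 464062.50
triangular portion | 2625.00 | 188.33 | 25.00 | 494375.00 | 65625.00
Σ | 15000.00 |  |  | 1515312.50 | 529687.50
X̄ = 1515312.50 / 15000.00 = 101.02 mm
Ȳ = 529687.50 / 15000.00 = 35.31 mm

X̄ = 101.02 mm, Ȳ = 35.31 mm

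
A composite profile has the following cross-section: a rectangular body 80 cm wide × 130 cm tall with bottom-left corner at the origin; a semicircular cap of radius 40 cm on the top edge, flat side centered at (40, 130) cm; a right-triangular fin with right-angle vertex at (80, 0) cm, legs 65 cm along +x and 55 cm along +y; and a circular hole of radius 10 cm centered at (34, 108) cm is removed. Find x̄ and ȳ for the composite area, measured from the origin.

Part | A | x̄ᵢ | ȳᵢ | A·x̄ᵢ | A·ȳᵢ
rectangular body | 10400.00 | 40.00 | 65.00 | 416000.00 | 676000.00
semicircular top | 2513.27 | 40.00 | 146.98 | 100530.96 | 369392.30
triangular fin | 1787.50 | 101.67 | 18.33 | 181729.17 | 32770.83
hole | -314.16 | 34.00 | 108.00 | -10681.42 | -33929.20
Σ | 14386.61 |  |  | 687578.72 | 1044233.94
x̄ = 687578.72 / 14386.61 = 47.79 cm
ȳ = 1044233.94 / 14386.61 = 72.58 cm

x̄ = 47.79 cm, ȳ = 72.58 cm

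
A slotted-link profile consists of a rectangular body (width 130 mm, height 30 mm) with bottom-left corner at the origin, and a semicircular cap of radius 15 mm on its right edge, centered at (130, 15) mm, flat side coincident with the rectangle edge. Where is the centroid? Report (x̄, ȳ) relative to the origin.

x̄ = 70.93 mm, ȳ = 15.00 mm

rectangular body: A = 130 × 30 = 3900.00, centroid at (65.00, 15.00).
semicircular end: A = ½π·15² = 353.43, centroid at (136.37, 15.00).
ΣA = 4253.43 mm²
ΣAx̄ = (3900.00)(65.00) + (353.43)(136.37) = 301695.79 mm³
ΣAȳ = (3900.00)(15.00) + (353.43)(15.00) = 63801.44 mm³
x̄ = 301695.79 / 4253.43 = 70.93 mm
ȳ = 63801.44 / 4253.43 = 15.00 mm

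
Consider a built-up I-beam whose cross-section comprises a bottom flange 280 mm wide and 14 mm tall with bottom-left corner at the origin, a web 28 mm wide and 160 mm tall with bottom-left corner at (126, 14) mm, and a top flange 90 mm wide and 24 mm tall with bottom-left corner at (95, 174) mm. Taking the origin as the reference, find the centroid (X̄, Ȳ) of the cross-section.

X̄ = 140.00 mm, Ȳ = 80.52 mm

bottom flange: A = 280 × 14 = 3920.00, centroid at (140.00, 7.00).
web: A = 28 × 160 = 4480.00, centroid at (140.00, 94.00).
top flange: A = 90 × 24 = 2160.00, centroid at (140.00, 186.00).
ΣA = 10560.00 mm², ΣAX̄ = 1478400.00 mm³, ΣAȲ = 850320.00 mm³.
X̄ = 1478400.00/10560.00 = 140.00 mm; Ȳ = 850320.00/10560.00 = 80.52 mm.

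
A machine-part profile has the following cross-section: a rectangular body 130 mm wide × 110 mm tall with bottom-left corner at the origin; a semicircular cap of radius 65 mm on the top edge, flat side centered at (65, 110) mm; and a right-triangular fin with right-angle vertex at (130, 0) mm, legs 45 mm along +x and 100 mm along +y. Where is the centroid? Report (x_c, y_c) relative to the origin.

Part | A | x̄ᵢ | ȳᵢ | A·x̄ᵢ | A·ȳᵢ
rectangular body | 14300.00 | 65.00 | 55.00 | 929500.00 | 786500.00
semicircular top | 6636.61 | 65.00 | 137.59 | 431379.94 | 913110.93
triangular fin | 2250.00 | 145.00 | 33.33 | 326250.00 | 75000.00
Σ | 23186.61 |  |  | 1687129.94 | 1774610.93
x_c = 1687129.94 / 23186.61 = 72.76 mm
y_c = 1774610.93 / 23186.61 = 76.54 mm

x_c = 72.76 mm, y_c = 76.54 mm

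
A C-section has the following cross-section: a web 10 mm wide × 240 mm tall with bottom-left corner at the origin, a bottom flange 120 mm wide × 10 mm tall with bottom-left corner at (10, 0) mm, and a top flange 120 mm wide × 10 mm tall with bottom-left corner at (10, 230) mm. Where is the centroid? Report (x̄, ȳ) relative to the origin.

x̄ = 37.50 mm, ȳ = 120.00 mm

Part | A | x̄ᵢ | ȳᵢ | A·x̄ᵢ | A·ȳᵢ
web | 2400.00 | 5.00 | 120.00 | 12000.00 | 288000.00
bottom flange | 1200.00 | 70.00 | 5.00 | 84000.00 | 6000.00
top flange | 1200.00 | 70.00 | 235.00 | 84000.00 | 282000.00
Σ | 4800.00 |  |  | 180000.00 | 576000.00
x̄ = 180000.00 / 4800.00 = 37.50 mm
ȳ = 576000.00 / 4800.00 = 120.00 mm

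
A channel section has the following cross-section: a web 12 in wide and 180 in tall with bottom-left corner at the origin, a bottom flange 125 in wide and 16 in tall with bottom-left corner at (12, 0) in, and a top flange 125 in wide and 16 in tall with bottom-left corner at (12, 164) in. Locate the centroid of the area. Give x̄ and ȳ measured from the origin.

web: A = 12 × 180 = 2160.00, centroid at (6.00, 90.00).
bottom flange: A = 125 × 16 = 2000.00, centroid at (74.50, 8.00).
top flange: A = 125 × 16 = 2000.00, centroid at (74.50, 172.00).
ΣA = 6160.00 in²
ΣAx̄ = (2160.00)(6.00) + (2000.00)(74.50) + (2000.00)(74.50) = 310960.00 in³
ΣAȳ = (2160.00)(90.00) + (2000.00)(8.00) + (2000.00)(172.00) = 554400.00 in³
x̄ = 310960.00 / 6160.00 = 50.48 in
ȳ = 554400.00 / 6160.00 = 90.00 in

x̄ = 50.48 in, ȳ = 90.00 in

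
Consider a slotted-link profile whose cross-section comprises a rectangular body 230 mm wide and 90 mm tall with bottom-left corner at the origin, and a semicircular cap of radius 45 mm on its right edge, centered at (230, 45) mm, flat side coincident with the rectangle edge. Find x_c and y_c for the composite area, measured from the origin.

x_c = 132.86 mm, y_c = 45.00 mm

Part | A | x̄ᵢ | ȳᵢ | A·x̄ᵢ | A·ȳᵢ
rectangular body | 20700.00 | 115.00 | 45.00 | 2380500.00 | 931500.00
semicircular end | 3180.86 | 249.10 | 45.00 | 792348.39 | 143138.82
Σ | 23880.86 |  |  | 3172848.39 | 1074638.82
x_c = 3172848.39 / 23880.86 = 132.86 mm
y_c = 1074638.82 / 23880.86 = 45.00 mm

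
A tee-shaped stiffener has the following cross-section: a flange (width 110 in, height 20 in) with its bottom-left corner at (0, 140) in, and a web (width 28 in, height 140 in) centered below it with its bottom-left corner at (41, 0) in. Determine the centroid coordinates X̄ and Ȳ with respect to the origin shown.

X̄ = 55.00 in, Ȳ = 98.76 in

Part | A | x̄ᵢ | ȳᵢ | A·x̄ᵢ | A·ȳᵢ
web | 3920.00 | 55.00 | 70.00 | 215600.00 | 274400.00
flange | 2200.00 | 55.00 | 150.00 | 121000.00 | 330000.00
Σ | 6120.00 |  |  | 336600.00 | 604400.00
X̄ = 336600.00 / 6120.00 = 55.00 in
Ȳ = 604400.00 / 6120.00 = 98.76 in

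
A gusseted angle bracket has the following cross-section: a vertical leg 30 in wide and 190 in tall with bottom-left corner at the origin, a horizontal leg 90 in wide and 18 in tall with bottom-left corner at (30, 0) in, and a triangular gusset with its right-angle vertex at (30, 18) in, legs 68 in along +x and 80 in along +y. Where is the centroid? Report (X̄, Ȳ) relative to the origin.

vertical leg: A = 30 × 190 = 5700.00, centroid at (15.00, 95.00).
horizontal leg: A = 90 × 18 = 1620.00, centroid at (75.00, 9.00).
gusset: A = ½·68·80 = 2720.00, centroid at (52.67, 44.67).
ΣA = 10040.00 in²
ΣAX̄ = (5700.00)(15.00) + (1620.00)(75.00) + (2720.00)(52.67) = 350253.33 in³
ΣAȲ = (5700.00)(95.00) + (1620.00)(9.00) + (2720.00)(44.67) = 677573.33 in³
X̄ = 350253.33 / 10040.00 = 34.89 in
Ȳ = 677573.33 / 10040.00 = 67.49 in

X̄ = 34.89 in, Ȳ = 67.49 in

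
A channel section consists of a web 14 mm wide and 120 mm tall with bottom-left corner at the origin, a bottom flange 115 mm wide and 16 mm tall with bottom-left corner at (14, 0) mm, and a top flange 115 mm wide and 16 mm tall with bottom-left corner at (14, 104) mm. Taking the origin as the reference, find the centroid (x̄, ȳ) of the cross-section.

x̄ = 51.28 mm, ȳ = 60.00 mm

web: A = 14 × 120 = 1680.00, centroid at (7.00, 60.00).
bottom flange: A = 115 × 16 = 1840.00, centroid at (71.50, 8.00).
top flange: A = 115 × 16 = 1840.00, centroid at (71.50, 112.00).
ΣA = 5360.00 mm²
ΣAx̄ = (1680.00)(7.00) + (1840.00)(71.50) + (1840.00)(71.50) = 274880.00 mm³
ΣAȳ = (1680.00)(60.00) + (1840.00)(8.00) + (1840.00)(112.00) = 321600.00 mm³
x̄ = 274880.00 / 5360.00 = 51.28 mm
ȳ = 321600.00 / 5360.00 = 60.00 mm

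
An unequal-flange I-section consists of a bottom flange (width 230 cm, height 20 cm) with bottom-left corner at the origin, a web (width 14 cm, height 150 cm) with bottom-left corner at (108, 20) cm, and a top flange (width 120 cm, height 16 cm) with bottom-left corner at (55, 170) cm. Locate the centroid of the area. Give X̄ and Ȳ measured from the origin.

Part | A | x̄ᵢ | ȳᵢ | A·x̄ᵢ | A·ȳᵢ
bottom flange | 4600.00 | 115.00 | 10.00 | 529000.00 | 46000.00
web | 2100.00 | 115.00 | 95.00 | 241500.00 | 199500.00
top flange | 1920.00 | 115.00 | 178.00 | 220800.00 | 341760.00
Σ | 8620.00 |  |  | 991300.00 | 587260.00
X̄ = 991300.00 / 8620.00 = 115.00 cm
Ȳ = 587260.00 / 8620.00 = 68.13 cm

X̄ = 115.00 cm, Ȳ = 68.13 cm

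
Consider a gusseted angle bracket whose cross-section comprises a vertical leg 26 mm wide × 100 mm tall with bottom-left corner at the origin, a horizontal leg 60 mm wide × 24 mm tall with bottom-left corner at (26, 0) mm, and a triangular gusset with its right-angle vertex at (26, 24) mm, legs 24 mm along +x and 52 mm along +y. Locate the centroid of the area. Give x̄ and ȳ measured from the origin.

x̄ = 29.09 mm, ȳ = 37.11 mm

vertical leg: A = 26 × 100 = 2600.00, centroid at (13.00, 50.00).
horizontal leg: A = 60 × 24 = 1440.00, centroid at (56.00, 12.00).
gusset: A = ½·24·52 = 624.00, centroid at (34.00, 41.33).
ΣA = 4664.00 mm², ΣAx̄ = 135656.00 mm³, ΣAȳ = 173072.00 mm³.
x̄ = 135656.00/4664.00 = 29.09 mm; ȳ = 173072.00/4664.00 = 37.11 mm.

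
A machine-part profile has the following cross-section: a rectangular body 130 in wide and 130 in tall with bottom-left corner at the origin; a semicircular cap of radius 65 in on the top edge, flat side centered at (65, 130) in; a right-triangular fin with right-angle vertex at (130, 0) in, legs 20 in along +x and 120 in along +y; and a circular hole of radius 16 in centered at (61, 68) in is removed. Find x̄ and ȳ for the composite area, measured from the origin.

rectangular body: A = 130 × 130 = 16900.00, centroid at (65.00, 65.00).
semicircular top: A = ½π·65² = 6636.61, centroid at (65.00, 157.59).
triangular fin: A = ½·20·120 = 1200.00, centroid at (136.67, 40.00).
hole: A = −π·16² = -804.25, centroid at (61.00, 68.00).
ΣA = 23932.37 in², ΣAx̄ = 1644820.83 in³, ΣAȳ = 2137654.37 in³.
x̄ = 1644820.83/23932.37 = 68.73 in; ȳ = 2137654.37/23932.37 = 89.32 in.

x̄ = 68.73 in, ȳ = 89.32 in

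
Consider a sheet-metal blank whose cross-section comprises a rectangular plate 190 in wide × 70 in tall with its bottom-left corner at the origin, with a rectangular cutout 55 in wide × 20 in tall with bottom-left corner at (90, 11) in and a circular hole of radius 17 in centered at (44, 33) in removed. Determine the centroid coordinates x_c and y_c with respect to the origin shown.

x_c = 96.91 in, y_c = 36.52 in

plate: A = 190 × 70 = 13300.00, centroid at (95.00, 35.00).
hole 1: A = −(55 × 20) = -1100.00, centroid at (117.50, 21.00).
hole 2: A = −π·17² = -907.92, centroid at (44.00, 33.00).
ΣA = 11292.08 in², ΣAx_c = 1094301.51 in³, ΣAy_c = 412438.63 in³.
x_c = 1094301.51/11292.08 = 96.91 in; y_c = 412438.63/11292.08 = 36.52 in.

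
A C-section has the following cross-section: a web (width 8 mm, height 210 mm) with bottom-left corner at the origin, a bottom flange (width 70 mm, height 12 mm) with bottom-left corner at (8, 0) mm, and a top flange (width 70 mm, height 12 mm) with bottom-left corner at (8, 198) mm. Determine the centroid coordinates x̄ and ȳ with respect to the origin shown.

web: A = 8 × 210 = 1680.00, centroid at (4.00, 105.00).
bottom flange: A = 70 × 12 = 840.00, centroid at (43.00, 6.00).
top flange: A = 70 × 12 = 840.00, centroid at (43.00, 204.00).
ΣA = 3360.00 mm², ΣAx̄ = 78960.00 mm³, ΣAȳ = 352800.00 mm³.
x̄ = 78960.00/3360.00 = 23.50 mm; ȳ = 352800.00/3360.00 = 105.00 mm.

x̄ = 23.50 mm, ȳ = 105.00 mm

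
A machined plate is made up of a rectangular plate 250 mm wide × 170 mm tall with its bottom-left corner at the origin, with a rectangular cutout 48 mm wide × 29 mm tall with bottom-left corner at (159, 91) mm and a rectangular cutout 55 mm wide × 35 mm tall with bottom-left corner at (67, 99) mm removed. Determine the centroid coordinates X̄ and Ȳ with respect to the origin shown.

Part | A | x̄ᵢ | ȳᵢ | A·x̄ᵢ | A·ȳᵢ
plate | 42500.00 | 125.00 | 85.00 | 5312500.00 | 3612500.00
hole 1 | -1392.00 | 183.00 | 105.50 | -254736.00 | -146856.00
hole 2 | -1925.00 | 94.50 | 116.50 | -181912.50 | -224262.50
Σ | 39183.00 |  |  | 4875851.50 | 3241381.50
X̄ = 4875851.50 / 39183.00 = 124.44 mm
Ȳ = 3241381.50 / 39183.00 = 82.72 mm

X̄ = 124.44 mm, Ȳ = 82.72 mm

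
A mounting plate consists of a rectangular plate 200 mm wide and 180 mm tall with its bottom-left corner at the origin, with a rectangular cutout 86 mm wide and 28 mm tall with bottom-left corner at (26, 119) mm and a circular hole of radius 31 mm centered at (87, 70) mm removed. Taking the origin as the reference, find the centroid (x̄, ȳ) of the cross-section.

x̄ = 103.73 mm, ȳ = 88.59 mm

plate: A = 200 × 180 = 36000.00, centroid at (100.00, 90.00).
hole 1: A = −(86 × 28) = -2408.00, centroid at (69.00, 133.00).
hole 2: A = −π·31² = -3019.07, centroid at (87.00, 70.00).
ΣA = 30572.93 mm², ΣAx̄ = 3171188.86 mm³, ΣAȳ = 2708401.06 mm³.
x̄ = 3171188.86/30572.93 = 103.73 mm; ȳ = 2708401.06/30572.93 = 88.59 mm.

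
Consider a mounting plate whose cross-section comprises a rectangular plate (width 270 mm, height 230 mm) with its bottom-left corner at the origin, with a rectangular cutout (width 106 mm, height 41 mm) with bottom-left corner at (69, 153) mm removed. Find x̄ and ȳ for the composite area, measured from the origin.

Part | A | x̄ᵢ | ȳᵢ | A·x̄ᵢ | A·ȳᵢ
plate | 62100.00 | 135.00 | 115.00 | 8383500.00 | 7141500.00
hole | -4346.00 | 122.00 | 173.50 | -530212.00 | -754031.00
Σ | 57754.00 |  |  | 7853288.00 | 6387469.00
x̄ = 7853288.00 / 57754.00 = 135.98 mm
ȳ = 6387469.00 / 57754.00 = 110.60 mm

x̄ = 135.98 mm, ȳ = 110.60 mm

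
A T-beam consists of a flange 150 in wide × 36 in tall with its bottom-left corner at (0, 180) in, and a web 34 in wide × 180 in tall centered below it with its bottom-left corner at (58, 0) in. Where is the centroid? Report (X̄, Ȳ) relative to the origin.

X̄ = 75.00 in, Ȳ = 140.62 in

Part | A | x̄ᵢ | ȳᵢ | A·x̄ᵢ | A·ȳᵢ
web | 6120.00 | 75.00 | 90.00 | 459000.00 | 550800.00
flange | 5400.00 | 75.00 | 198.00 | 405000.00 | 1069200.00
Σ | 11520.00 |  |  | 864000.00 | 1620000.00
X̄ = 864000.00 / 11520.00 = 75.00 in
Ȳ = 1620000.00 / 11520.00 = 140.62 in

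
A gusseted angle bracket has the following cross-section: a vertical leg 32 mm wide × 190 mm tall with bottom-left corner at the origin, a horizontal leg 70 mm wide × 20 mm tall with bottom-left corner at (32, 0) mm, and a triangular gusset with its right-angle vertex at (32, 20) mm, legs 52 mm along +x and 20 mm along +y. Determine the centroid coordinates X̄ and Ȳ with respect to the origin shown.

X̄ = 27.09 mm, Ȳ = 75.68 mm

vertical leg: A = 32 × 190 = 6080.00, centroid at (16.00, 95.00).
horizontal leg: A = 70 × 20 = 1400.00, centroid at (67.00, 10.00).
gusset: A = ½·52·20 = 520.00, centroid at (49.33, 26.67).
ΣA = 8000.00 mm²
ΣAX̄ = (6080.00)(16.00) + (1400.00)(67.00) + (520.00)(49.33) = 216733.33 mm³
ΣAȲ = (6080.00)(95.00) + (1400.00)(10.00) + (520.00)(26.67) = 605466.67 mm³
X̄ = 216733.33 / 8000.00 = 27.09 mm
Ȳ = 605466.67 / 8000.00 = 75.68 mm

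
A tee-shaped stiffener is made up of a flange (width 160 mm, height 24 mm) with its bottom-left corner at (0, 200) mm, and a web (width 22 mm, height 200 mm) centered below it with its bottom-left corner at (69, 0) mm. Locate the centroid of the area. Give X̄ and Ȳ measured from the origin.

X̄ = 80.00 mm, Ȳ = 152.19 mm

Part | A | x̄ᵢ | ȳᵢ | A·x̄ᵢ | A·ȳᵢ
web | 4400.00 | 80.00 | 100.00 | 352000.00 | 440000.00
flange | 3840.00 | 80.00 | 212.00 | 307200.00 | 814080.00
Σ | 8240.00 |  |  | 659200.00 | 1254080.00
X̄ = 659200.00 / 8240.00 = 80.00 mm
Ȳ = 1254080.00 / 8240.00 = 152.19 mm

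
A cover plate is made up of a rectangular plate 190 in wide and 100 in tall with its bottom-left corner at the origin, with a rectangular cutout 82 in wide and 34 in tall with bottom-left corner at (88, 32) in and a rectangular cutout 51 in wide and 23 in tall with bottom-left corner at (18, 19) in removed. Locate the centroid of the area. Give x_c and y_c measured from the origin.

plate: A = 190 × 100 = 19000.00, centroid at (95.00, 50.00).
hole 1: A = −(82 × 34) = -2788.00, centroid at (129.00, 49.00).
hole 2: A = −(51 × 23) = -1173.00, centroid at (43.50, 30.50).
ΣA = 15039.00 in², ΣAx_c = 1394322.50 in³, ΣAy_c = 777611.50 in³.
x_c = 1394322.50/15039.00 = 92.71 in; y_c = 777611.50/15039.00 = 51.71 in.

x_c = 92.71 in, y_c = 51.71 in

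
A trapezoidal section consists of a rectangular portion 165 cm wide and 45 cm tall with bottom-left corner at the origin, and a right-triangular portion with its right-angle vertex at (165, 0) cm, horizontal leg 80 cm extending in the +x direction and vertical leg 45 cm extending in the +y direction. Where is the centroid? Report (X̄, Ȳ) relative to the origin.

rectangular portion: A = 165 × 45 = 7425.00, centroid at (82.50, 22.50).
triangular portion: A = ½·80·45 = 1800.00, centroid at (191.67, 15.00).
ΣA = 9225.00 cm², ΣAX̄ = 957562.50 cm³, ΣAȲ = 194062.50 cm³.
X̄ = 957562.50/9225.00 = 103.80 cm; Ȳ = 194062.50/9225.00 = 21.04 cm.

X̄ = 103.80 cm, Ȳ = 21.04 cm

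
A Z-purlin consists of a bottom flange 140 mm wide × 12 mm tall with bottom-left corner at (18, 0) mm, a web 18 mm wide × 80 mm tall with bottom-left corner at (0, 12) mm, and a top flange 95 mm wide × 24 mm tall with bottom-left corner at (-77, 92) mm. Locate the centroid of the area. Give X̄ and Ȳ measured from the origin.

Part | A | x̄ᵢ | ȳᵢ | A·x̄ᵢ | A·ȳᵢ
bottom flange | 1680.00 | 88.00 | 6.00 | 147840.00 | 10080.00
web | 1440.00 | 9.00 | 52.00 | 12960.00 | 74880.00
top flange | 2280.00 | -29.50 | 104.00 | -67260.00 | 237120.00
Σ | 5400.00 |  |  | 93540.00 | 322080.00
X̄ = 93540.00 / 5400.00 = 17.32 mm
Ȳ = 322080.00 / 5400.00 = 59.64 mm

X̄ = 17.32 mm, Ȳ = 59.64 mm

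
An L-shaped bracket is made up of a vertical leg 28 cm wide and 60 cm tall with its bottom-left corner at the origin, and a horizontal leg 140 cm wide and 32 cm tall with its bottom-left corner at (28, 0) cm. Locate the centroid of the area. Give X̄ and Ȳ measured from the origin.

X̄ = 75.09 cm, Ȳ = 19.82 cm

Part | A | x̄ᵢ | ȳᵢ | A·x̄ᵢ | A·ȳᵢ
vertical leg | 1680.00 | 14.00 | 30.00 | 23520.00 | 50400.00
horizontal leg | 4480.00 | 98.00 | 16.00 | 439040.00 | 71680.00
Σ | 6160.00 |  |  | 462560.00 | 122080.00
X̄ = 462560.00 / 6160.00 = 75.09 cm
Ȳ = 122080.00 / 6160.00 = 19.82 cm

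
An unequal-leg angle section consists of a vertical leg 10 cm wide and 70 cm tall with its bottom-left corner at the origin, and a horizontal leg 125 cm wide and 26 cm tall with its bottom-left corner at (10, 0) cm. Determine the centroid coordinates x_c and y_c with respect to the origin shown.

vertical leg: A = 10 × 70 = 700.00, centroid at (5.00, 35.00).
horizontal leg: A = 125 × 26 = 3250.00, centroid at (72.50, 13.00).
ΣA = 3950.00 cm²
ΣAx_c = (700.00)(5.00) + (3250.00)(72.50) = 239125.00 cm³
ΣAy_c = (700.00)(35.00) + (3250.00)(13.00) = 66750.00 cm³
x_c = 239125.00 / 3950.00 = 60.54 cm
y_c = 66750.00 / 3950.00 = 16.90 cm

x_c = 60.54 cm, y_c = 16.90 cm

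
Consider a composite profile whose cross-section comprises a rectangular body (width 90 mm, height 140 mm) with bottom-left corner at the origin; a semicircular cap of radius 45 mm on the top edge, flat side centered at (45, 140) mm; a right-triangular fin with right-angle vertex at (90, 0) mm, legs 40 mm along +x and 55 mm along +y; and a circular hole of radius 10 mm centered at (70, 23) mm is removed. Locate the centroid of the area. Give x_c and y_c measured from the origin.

rectangular body: A = 90 × 140 = 12600.00, centroid at (45.00, 70.00).
semicircular top: A = ½π·45² = 3180.86, centroid at (45.00, 159.10).
triangular fin: A = ½·40·55 = 1100.00, centroid at (103.33, 18.33).
hole: A = −π·10² = -314.16, centroid at (70.00, 23.00).
ΣA = 16566.70 mm², ΣAx_c = 801814.33 mm³, ΣAy_c = 1401011.76 mm³.
x_c = 801814.33/16566.70 = 48.40 mm; y_c = 1401011.76/16566.70 = 84.57 mm.

x_c = 48.40 mm, y_c = 84.57 mm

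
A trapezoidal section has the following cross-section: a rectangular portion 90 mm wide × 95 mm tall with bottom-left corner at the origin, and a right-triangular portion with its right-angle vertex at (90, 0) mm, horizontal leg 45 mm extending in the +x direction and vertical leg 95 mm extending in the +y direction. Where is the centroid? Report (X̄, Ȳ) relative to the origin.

rectangular portion: A = 90 × 95 = 8550.00, centroid at (45.00, 47.50).
triangular portion: A = ½·45·95 = 2137.50, centroid at (105.00, 31.67).
ΣA = 10687.50 mm², ΣAX̄ = 609187.50 mm³, ΣAȲ = 473812.50 mm³.
X̄ = 609187.50/10687.50 = 57.00 mm; Ȳ = 473812.50/10687.50 = 44.33 mm.

X̄ = 57.00 mm, Ȳ = 44.33 mm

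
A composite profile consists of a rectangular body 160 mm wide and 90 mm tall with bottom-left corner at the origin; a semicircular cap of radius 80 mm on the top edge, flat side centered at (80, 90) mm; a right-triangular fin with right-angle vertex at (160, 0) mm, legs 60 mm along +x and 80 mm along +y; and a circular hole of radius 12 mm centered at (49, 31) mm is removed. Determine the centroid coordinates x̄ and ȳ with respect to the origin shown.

rectangular body: A = 160 × 90 = 14400.00, centroid at (80.00, 45.00).
semicircular top: A = ½π·80² = 10053.10, centroid at (80.00, 123.95).
triangular fin: A = ½·60·80 = 2400.00, centroid at (180.00, 26.67).
hole: A = −π·12² = -452.39, centroid at (49.00, 31.00).
ΣA = 26400.71 mm²
ΣAx̄ = (14400.00)(80.00) + (10053.10)(80.00) + (2400.00)(180.00) + (-452.39)(49.00) = 2366080.64 mm³
ΣAȳ = (14400.00)(45.00) + (10053.10)(123.95) + (2400.00)(26.67) + (-452.39)(31.00) = 1944087.95 mm³
x̄ = 2366080.64 / 26400.71 = 89.62 mm
ȳ = 1944087.95 / 26400.71 = 73.64 mm

x̄ = 89.62 mm, ȳ = 73.64 mm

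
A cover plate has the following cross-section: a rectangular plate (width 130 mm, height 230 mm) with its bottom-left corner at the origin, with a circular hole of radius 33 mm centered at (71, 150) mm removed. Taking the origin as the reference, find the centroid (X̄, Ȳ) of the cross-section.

X̄ = 64.22 mm, Ȳ = 110.48 mm

Part | A | x̄ᵢ | ȳᵢ | A·x̄ᵢ | A·ȳᵢ
plate | 29900.00 | 65.00 | 115.00 | 1943500.00 | 3438500.00
hole | -3421.19 | 71.00 | 150.00 | -242904.80 | -513179.16
Σ | 26478.81 |  |  | 1700595.20 | 2925320.84
X̄ = 1700595.20 / 26478.81 = 64.22 mm
Ȳ = 2925320.84 / 26478.81 = 110.48 mm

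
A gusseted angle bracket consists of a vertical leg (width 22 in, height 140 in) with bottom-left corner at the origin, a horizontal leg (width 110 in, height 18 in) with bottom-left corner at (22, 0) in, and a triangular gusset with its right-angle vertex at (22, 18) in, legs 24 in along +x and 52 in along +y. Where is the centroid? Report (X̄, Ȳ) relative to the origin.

Part | A | x̄ᵢ | ȳᵢ | A·x̄ᵢ | A·ȳᵢ
vertical leg | 3080.00 | 11.00 | 70.00 | 33880.00 | 215600.00
horizontal leg | 1980.00 | 77.00 | 9.00 | 152460.00 | 17820.00
gusset | 624.00 | 30.00 | 35.33 | 18720.00 | 22048.00
Σ | 5684.00 |  |  | 205060.00 | 255468.00
X̄ = 205060.00 / 5684.00 = 36.08 in
Ȳ = 255468.00 / 5684.00 = 44.95 in

X̄ = 36.08 in, Ȳ = 44.95 in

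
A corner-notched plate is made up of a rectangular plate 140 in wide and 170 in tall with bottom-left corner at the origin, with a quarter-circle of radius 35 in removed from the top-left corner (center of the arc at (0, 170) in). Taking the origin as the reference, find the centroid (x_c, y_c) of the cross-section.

Part | A | x̄ᵢ | ȳᵢ | A·x̄ᵢ | A·ȳᵢ
plate | 23800.00 | 70.00 | 85.00 | 1666000.00 | 2023000.00
removed quarter-circle | -962.11 | 14.85 | 155.15 | -14291.67 | -149267.50
Σ | 22837.89 |  |  | 1651708.33 | 1873732.50
x_c = 1651708.33 / 22837.89 = 72.32 in
y_c = 1873732.50 / 22837.89 = 82.04 in

x_c = 72.32 in, y_c = 82.04 in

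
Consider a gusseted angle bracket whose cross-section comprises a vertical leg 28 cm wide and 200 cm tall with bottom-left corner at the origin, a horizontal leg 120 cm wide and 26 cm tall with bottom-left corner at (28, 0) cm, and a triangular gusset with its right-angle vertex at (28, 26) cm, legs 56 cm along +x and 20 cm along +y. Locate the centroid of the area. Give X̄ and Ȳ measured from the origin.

vertical leg: A = 28 × 200 = 5600.00, centroid at (14.00, 100.00).
horizontal leg: A = 120 × 26 = 3120.00, centroid at (88.00, 13.00).
gusset: A = ½·56·20 = 560.00, centroid at (46.67, 32.67).
ΣA = 9280.00 cm², ΣAX̄ = 379093.33 cm³, ΣAȲ = 618853.33 cm³.
X̄ = 379093.33/9280.00 = 40.85 cm; Ȳ = 618853.33/9280.00 = 66.69 cm.

X̄ = 40.85 cm, Ȳ = 66.69 cm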